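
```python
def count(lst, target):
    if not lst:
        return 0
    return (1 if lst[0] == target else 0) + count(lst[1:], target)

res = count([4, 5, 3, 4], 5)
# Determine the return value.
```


count([4, 5, 3, 4], 5)
lst[0]=4 != 5: 0 + count([5, 3, 4], 5)
lst[0]=5 == 5: 1 + count([3, 4], 5)
lst[0]=3 != 5: 0 + count([4], 5)
lst[0]=4 != 5: 0 + count([], 5)
= 1


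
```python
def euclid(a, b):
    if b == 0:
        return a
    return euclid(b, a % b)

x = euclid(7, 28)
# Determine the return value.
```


euclid(7, 28)
= euclid(28, 7 % 28) = euclid(28, 7)
= euclid(7, 28 % 7) = euclid(7, 0)
b == 0, return a = 7


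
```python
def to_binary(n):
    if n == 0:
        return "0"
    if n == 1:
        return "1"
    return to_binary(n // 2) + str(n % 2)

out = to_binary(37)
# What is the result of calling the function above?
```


to_binary(37)
= to_binary(18) + "1"
= to_binary(9) + "0" + "1"
= to_binary(4) + "1" + "0" + "1"
= to_binary(2) + "0" + "1" + "0" + "1"
= to_binary(1) + "0" + "0" + "1" + "0" + "1"
= "1" + "0" + "0" + "1" + "0" + "1"
= "100101"


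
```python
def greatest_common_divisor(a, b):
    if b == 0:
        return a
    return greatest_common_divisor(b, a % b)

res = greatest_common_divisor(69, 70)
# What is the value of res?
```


greatest_common_divisor(69, 70)
= greatest_common_divisor(70, 69 % 70) = greatest_common_divisor(70, 69)
= greatest_common_divisor(69, 70 % 69) = greatest_common_divisor(69, 1)
= greatest_common_divisor(1, 69 % 1) = greatest_common_divisor(1, 0)
b == 0, return a = 1


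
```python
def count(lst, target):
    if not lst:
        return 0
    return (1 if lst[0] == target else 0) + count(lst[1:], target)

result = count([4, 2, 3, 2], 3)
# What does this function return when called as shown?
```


count([4, 2, 3, 2], 3)
lst[0]=4 != 3: 0 + count([2, 3, 2], 3)
lst[0]=2 != 3: 0 + count([3, 2], 3)
lst[0]=3 == 3: 1 + count([2], 3)
lst[0]=2 != 3: 0 + count([], 3)
= 1


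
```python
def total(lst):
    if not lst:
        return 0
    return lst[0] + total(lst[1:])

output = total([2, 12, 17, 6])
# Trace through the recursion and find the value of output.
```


total([2, 12, 17, 6])
= 2 + total([12, 17, 6])
= 2 + 12 + total([17, 6])
= 2 + 12 + 17 + total([6])
= 2 + 12 + 17 + 6 + total([])
= 2 + 12 + 17 + 6 + 0
= 37


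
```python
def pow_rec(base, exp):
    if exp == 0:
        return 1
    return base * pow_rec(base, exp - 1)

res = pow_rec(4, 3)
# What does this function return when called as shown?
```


pow_rec(4, 3)
= 4 * pow_rec(4, 2)
= 4 * 4 * pow_rec(4, 1)
= 4 * 4 * 4 * pow_rec(4, 0)
= 4 * 4 * 4 * 1
= 64


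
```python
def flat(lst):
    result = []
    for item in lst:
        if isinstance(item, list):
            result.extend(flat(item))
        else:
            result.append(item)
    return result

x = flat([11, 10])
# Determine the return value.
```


flat([11, 10])
Processing each element:
  11 is not a list -> append 11
  10 is not a list -> append 10
= [11, 10]


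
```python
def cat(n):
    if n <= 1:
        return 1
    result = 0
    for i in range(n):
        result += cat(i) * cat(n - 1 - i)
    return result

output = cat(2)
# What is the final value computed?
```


cat(2)
= sum of cat(i) * cat(2-1-i) for i in 0..1
  cat(0)*cat(1) = 1*1 = 1
  cat(1)*cat(0) = 1*1 = 1
= 1 + 1
= 2


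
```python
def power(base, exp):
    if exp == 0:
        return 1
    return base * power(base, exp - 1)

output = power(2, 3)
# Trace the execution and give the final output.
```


power(2, 3)
= 2 * power(2, 2)
= 2 * 2 * power(2, 1)
= 2 * 2 * 2 * power(2, 0)
= 2 * 2 * 2 * 1
= 8


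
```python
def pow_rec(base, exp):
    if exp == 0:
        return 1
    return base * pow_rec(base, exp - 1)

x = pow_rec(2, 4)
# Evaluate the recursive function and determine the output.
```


pow_rec(2, 4)
= 2 * pow_rec(2, 3)
= 2 * 2 * pow_rec(2, 2)
= 2 * 2 * 2 * pow_rec(2, 1)
= 2 * 2 * 2 * 2 * pow_rec(2, 0)
= 2 * 2 * 2 * 2 * 1
= 16


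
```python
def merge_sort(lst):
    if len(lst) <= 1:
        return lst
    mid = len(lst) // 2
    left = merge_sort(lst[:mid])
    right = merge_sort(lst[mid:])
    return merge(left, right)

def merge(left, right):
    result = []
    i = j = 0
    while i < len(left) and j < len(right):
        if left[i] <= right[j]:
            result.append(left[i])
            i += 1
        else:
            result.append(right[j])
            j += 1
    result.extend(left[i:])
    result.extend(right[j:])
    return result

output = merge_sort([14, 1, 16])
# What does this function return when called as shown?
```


merge_sort([14, 1, 16])
Split into [14] and [1, 16]
Left sorted: [14]
Right sorted: [1, 16]
Merge [14] and [1, 16]
= [1, 14, 16]


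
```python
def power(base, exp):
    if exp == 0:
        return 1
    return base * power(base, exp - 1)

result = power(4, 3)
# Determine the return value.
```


power(4, 3)
= 4 * power(4, 2)
= 4 * 4 * power(4, 1)
= 4 * 4 * 4 * power(4, 0)
= 4 * 4 * 4 * 1
= 64


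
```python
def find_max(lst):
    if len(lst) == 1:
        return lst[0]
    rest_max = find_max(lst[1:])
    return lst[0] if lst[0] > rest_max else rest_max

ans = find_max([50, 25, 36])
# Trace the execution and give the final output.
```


find_max([50, 25, 36])
= compare 50 with find_max([25, 36])
= compare 25 with find_max([36])
Base: find_max([36]) = 36
compare 25 with 36: max = 36
compare 50 with 36: max = 50
= 50


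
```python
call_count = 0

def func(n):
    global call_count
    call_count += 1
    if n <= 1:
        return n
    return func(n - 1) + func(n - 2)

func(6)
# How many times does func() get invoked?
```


func(6) calls func(5) and func(4); each non-base call branches into two more.
Let C(k) = total number of calls made by func(k), including the call to func(k) itself.
Base cases: C(0) = 1, C(1) = 1
Recurrence: C(k) = 1 + C(k-1) + C(k-2)
  C(2) = 1 + C(1) + C(0) = 1 + 1 + 1 = 3
  C(3) = 1 + C(2) + C(1) = 1 + 3 + 1 = 5
  C(4) = 1 + C(3) + C(2) = 1 + 5 + 3 = 9
  C(5) = 1 + C(4) + C(3) = 1 + 9 + 5 = 15
  C(6) = 1 + C(5) + C(4) = 1 + 15 + 9 = 25
Total calls = C(6) = 25


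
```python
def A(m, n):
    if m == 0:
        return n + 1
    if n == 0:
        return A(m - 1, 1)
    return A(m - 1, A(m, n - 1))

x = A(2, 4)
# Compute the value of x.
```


A(2, 4)
= A(1, A(2, 3))
First compute A(2, 3) = 9
= A(1, 9)
= 11


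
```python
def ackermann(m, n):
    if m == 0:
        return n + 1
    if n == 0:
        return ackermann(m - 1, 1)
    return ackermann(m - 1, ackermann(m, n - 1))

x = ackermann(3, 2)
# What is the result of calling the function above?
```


ackermann(3, 2)
= ackermann(2, ackermann(3, 1))
First compute ackermann(3, 1) = 13
= ackermann(2, 13)
= 29


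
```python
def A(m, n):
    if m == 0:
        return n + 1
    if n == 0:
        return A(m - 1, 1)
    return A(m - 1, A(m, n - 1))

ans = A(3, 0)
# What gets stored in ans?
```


A(3, 0)
n == 0: return A(2, 1)
= A(2, 1) = 5
= 5


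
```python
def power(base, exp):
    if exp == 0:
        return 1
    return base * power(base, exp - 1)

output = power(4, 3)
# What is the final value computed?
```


power(4, 3)
= 4 * power(4, 2)
= 4 * 4 * power(4, 1)
= 4 * 4 * 4 * power(4, 0)
= 4 * 4 * 4 * 1
= 64


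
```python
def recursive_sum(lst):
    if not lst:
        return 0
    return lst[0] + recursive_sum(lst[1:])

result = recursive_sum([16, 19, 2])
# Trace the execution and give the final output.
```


recursive_sum([16, 19, 2])
= 16 + recursive_sum([19, 2])
= 16 + 19 + recursive_sum([2])
= 16 + 19 + 2 + recursive_sum([])
= 16 + 19 + 2 + 0
= 37


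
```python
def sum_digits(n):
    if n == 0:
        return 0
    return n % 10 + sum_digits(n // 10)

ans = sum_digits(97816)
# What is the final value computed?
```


sum_digits(97816)
= 6 + sum_digits(9781)
= 6 + 1 + sum_digits(978)
= 6 + 1 + 8 + sum_digits(97)
= 6 + 1 + 8 + 7 + sum_digits(9)
= 6 + 1 + 8 + 7 + 9 + sum_digits(0)
= 6 + 1 + 8 + 7 + 9 + 0
= 31


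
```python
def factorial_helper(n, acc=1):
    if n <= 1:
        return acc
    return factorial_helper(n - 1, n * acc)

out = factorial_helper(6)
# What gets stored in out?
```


factorial_helper(6, 1)
= factorial_helper(5, 6 * 1) = factorial_helper(5, 6)
= factorial_helper(4, 5 * 6) = factorial_helper(4, 30)
= factorial_helper(3, 4 * 30) = factorial_helper(3, 120)
= factorial_helper(2, 3 * 120) = factorial_helper(2, 360)
= factorial_helper(1, 2 * 360) = factorial_helper(1, 720)
n <= 1, return acc = 720


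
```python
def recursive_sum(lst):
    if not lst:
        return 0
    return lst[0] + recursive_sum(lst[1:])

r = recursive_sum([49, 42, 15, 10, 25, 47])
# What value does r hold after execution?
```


recursive_sum([49, 42, 15, 10, 25, 47])
= 49 + recursive_sum([42, 15, 10, 25, 47])
= 49 + 42 + recursive_sum([15, 10, 25, 47])
= 49 + 42 + 15 + recursive_sum([10, 25, 47])
= 49 + 42 + 15 + 10 + recursive_sum([25, 47])
= 49 + 42 + 15 + 10 + 25 + recursive_sum([47])
= 49 + 42 + 15 + 10 + 25 + 47 + recursive_sum([])
= 49 + 42 + 15 + 10 + 25 + 47 + 0
= 188


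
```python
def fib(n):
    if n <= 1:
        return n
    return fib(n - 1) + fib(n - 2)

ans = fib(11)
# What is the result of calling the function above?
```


fib(11)
= fib(10) + fib(9)
= (fib(9) + fib(8)) + fib(9)
Computing bottom-up: fib(0)=0, fib(1)=1, fib(2)=1, fib(3)=2, fib(4)=3, fib(5)=5, fib(6)=8, fib(7)=13, fib(8)=21, fib(9)=34, fib(10)=55, fib(11)=89
= 89


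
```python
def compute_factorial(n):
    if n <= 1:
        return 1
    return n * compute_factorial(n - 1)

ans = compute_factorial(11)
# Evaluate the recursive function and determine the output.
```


compute_factorial(11)
= 11 * compute_factorial(10)
= 11 * 10 * compute_factorial(9)
= 11 * 10 * 9 * compute_factorial(8)
= 11 * 10 * 9 * 8 * compute_factorial(7)
= 11 * 10 * 9 * 8 * 7 * compute_factorial(6)
= 11 * 10 * 9 * 8 * 7 * 6 * compute_factorial(5)
= 11 * 10 * 9 * 8 * 7 * 6 * 5 * compute_factorial(4)
= 11 * 10 * 9 * 8 * 7 * 6 * 5 * 4 * compute_factorial(3)
= 11 * 10 * 9 * 8 * 7 * 6 * 5 * 4 * 3 * compute_factorial(2)
= 11 * 10 * 9 * 8 * 7 * 6 * 5 * 4 * 3 * 2 * compute_factorial(1)
= 11 * 10 * 9 * 8 * 7 * 6 * 5 * 4 * 3 * 2 * 1
= 39916800


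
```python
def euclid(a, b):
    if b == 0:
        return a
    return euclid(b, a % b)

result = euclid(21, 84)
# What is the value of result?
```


euclid(21, 84)
= euclid(84, 21 % 84) = euclid(84, 21)
= euclid(21, 84 % 21) = euclid(21, 0)
b == 0, return a = 21


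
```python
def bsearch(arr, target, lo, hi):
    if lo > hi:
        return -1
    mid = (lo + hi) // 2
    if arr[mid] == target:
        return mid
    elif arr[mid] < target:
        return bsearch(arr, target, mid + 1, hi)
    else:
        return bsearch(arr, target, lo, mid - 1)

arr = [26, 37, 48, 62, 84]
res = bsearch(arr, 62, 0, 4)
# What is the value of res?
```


bsearch(arr, 62, 0, 4)
lo=0, hi=4, mid=2, arr[mid]=48
48 < 62, search right half
lo=3, hi=4, mid=3, arr[mid]=62
arr[3] == 62, found at index 3
= 3


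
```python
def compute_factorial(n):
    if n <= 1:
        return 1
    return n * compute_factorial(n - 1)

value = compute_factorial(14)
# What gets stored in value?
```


compute_factorial(14)
= 14 * compute_factorial(13)
= 14 * 13 * compute_factorial(12)
= 14 * 13 * 12 * compute_factorial(11)
= 14 * 13 * 12 * 11 * compute_factorial(10)
= 14 * 13 * 12 * 11 * 10 * compute_factorial(9)
= 14 * 13 * 12 * 11 * 10 * 9 * compute_factorial(8)
= 14 * 13 * 12 * 11 * 10 * 9 * 8 * compute_factorial(7)
= 14 * 13 * 12 * 11 * 10 * 9 * 8 * 7 * compute_factorial(6)
= 14 * 13 * 12 * 11 * 10 * 9 * 8 * 7 * 6 * compute_factorial(5)
= 14 * 13 * 12 * 11 * 10 * 9 * 8 * 7 * 6 * 5 * compute_factorial(4)
= 14 * 13 * 12 * 11 * 10 * 9 * 8 * 7 * 6 * 5 * 4 * compute_factorial(3)
= 14 * 13 * 12 * 11 * 10 * 9 * 8 * 7 * 6 * 5 * 4 * 3 * compute_factorial(2)
= 14 * 13 * 12 * 11 * 10 * 9 * 8 * 7 * 6 * 5 * 4 * 3 * 2 * compute_factorial(1)
= 14 * 13 * 12 * 11 * 10 * 9 * 8 * 7 * 6 * 5 * 4 * 3 * 2 * 1
= 87178291200


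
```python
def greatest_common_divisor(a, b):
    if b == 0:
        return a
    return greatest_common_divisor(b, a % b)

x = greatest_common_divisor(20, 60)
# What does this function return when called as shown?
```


greatest_common_divisor(20, 60)
= greatest_common_divisor(60, 20 % 60) = greatest_common_divisor(60, 20)
= greatest_common_divisor(20, 60 % 20) = greatest_common_divisor(20, 0)
b == 0, return a = 20


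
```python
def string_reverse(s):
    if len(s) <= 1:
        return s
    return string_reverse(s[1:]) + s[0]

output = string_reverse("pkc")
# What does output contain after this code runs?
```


string_reverse("pkc")
= string_reverse("kc") + "p"
= string_reverse("c") + "k" + "p"
= "c" + "k" + "p"
= "ckp"


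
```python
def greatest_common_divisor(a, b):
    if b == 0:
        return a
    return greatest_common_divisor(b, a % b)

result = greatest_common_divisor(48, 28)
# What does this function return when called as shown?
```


greatest_common_divisor(48, 28)
= greatest_common_divisor(28, 48 % 28) = greatest_common_divisor(28, 20)
= greatest_common_divisor(20, 28 % 20) = greatest_common_divisor(20, 8)
= greatest_common_divisor(8, 20 % 8) = greatest_common_divisor(8, 4)
= greatest_common_divisor(4, 8 % 4) = greatest_common_divisor(4, 0)
b == 0, return a = 4


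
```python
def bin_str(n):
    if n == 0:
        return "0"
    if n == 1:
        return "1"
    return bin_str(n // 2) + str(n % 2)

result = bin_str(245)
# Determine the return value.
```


bin_str(245)
= bin_str(122) + "1"
= bin_str(61) + "0" + "1"
= bin_str(30) + "1" + "0" + "1"
= bin_str(15) + "0" + "1" + "0" + "1"
= bin_str(7) + "1" + "0" + "1" + "0" + "1"
= bin_str(3) + "1" + "1" + "0" + "1" + "0" + "1"
= bin_str(1) + "1" + "1" + "1" + "0" + "1" + "0" + "1"
= "1" + "1" + "1" + "1" + "0" + "1" + "0" + "1"
= "11110101"


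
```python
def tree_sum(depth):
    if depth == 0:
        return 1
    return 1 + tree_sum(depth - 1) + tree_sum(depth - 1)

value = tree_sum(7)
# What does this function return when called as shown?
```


tree_sum(7)
= 1 + tree_sum(6) + tree_sum(6)
= 1 + 2 * tree_sum(6)
tree_sum(k) = 2^(k+1) - 1
tree_sum(0) = 1
tree_sum(1) = 3
tree_sum(2) = 7
tree_sum(3) = 15
tree_sum(4) = 31
tree_sum(7) = 2^8 - 1 = 255


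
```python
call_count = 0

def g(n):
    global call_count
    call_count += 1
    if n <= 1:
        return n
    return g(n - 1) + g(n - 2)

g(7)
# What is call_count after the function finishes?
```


g(7) calls g(6) and g(5); each non-base call branches into two more.
Let C(k) = total number of calls made by g(k), including the call to g(k) itself.
Base cases: C(0) = 1, C(1) = 1
Recurrence: C(k) = 1 + C(k-1) + C(k-2)
  C(2) = 1 + C(1) + C(0) = 1 + 1 + 1 = 3
  C(3) = 1 + C(2) + C(1) = 1 + 3 + 1 = 5
  C(4) = 1 + C(3) + C(2) = 1 + 5 + 3 = 9
  C(5) = 1 + C(4) + C(3) = 1 + 9 + 5 = 15
  C(6) = 1 + C(5) + C(4) = 1 + 15 + 9 = 25
  C(7) = 1 + C(6) + C(5) = 1 + 25 + 15 = 41
Total calls = C(7) = 41


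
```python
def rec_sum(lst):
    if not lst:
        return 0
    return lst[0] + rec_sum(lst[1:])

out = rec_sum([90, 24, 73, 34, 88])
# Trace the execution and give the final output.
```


rec_sum([90, 24, 73, 34, 88])
= 90 + rec_sum([24, 73, 34, 88])
= 90 + 24 + rec_sum([73, 34, 88])
= 90 + 24 + 73 + rec_sum([34, 88])
= 90 + 24 + 73 + 34 + rec_sum([88])
= 90 + 24 + 73 + 34 + 88 + rec_sum([])
= 90 + 24 + 73 + 34 + 88 + 0
= 309


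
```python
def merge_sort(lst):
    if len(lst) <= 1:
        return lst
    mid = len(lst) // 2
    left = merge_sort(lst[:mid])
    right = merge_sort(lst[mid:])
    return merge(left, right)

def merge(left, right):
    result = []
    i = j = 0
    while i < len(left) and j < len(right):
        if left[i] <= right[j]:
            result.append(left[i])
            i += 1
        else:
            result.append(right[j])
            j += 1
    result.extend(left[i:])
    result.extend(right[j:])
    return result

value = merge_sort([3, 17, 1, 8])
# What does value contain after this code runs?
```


merge_sort([3, 17, 1, 8])
Split into [3, 17] and [1, 8]
Left sorted: [3, 17]
Right sorted: [1, 8]
Merge [3, 17] and [1, 8]
= [1, 3, 8, 17]


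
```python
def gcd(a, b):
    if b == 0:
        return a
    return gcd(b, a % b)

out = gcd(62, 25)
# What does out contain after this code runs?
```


gcd(62, 25)
= gcd(25, 62 % 25) = gcd(25, 12)
= gcd(12, 25 % 12) = gcd(12, 1)
= gcd(1, 12 % 1) = gcd(1, 0)
b == 0, return a = 1


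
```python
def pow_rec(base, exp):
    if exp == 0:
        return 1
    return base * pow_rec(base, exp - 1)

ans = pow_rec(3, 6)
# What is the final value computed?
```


pow_rec(3, 6)
= 3 * pow_rec(3, 5)
= 3 * 3 * pow_rec(3, 4)
= 3 * 3 * 3 * pow_rec(3, 3)
= 3 * 3 * 3 * 3 * pow_rec(3, 2)
= 3 * 3 * 3 * 3 * 3 * pow_rec(3, 1)
= 3 * 3 * 3 * 3 * 3 * 3 * pow_rec(3, 0)
= 3 * 3 * 3 * 3 * 3 * 3 * 1
= 729


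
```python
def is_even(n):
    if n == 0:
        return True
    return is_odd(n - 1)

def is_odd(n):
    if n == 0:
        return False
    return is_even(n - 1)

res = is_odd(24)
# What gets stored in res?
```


is_odd(24)
= is_even(23)
= is_odd(22)
= is_even(21)
= is_odd(20)
= is_even(19)
= is_odd(18)
= is_even(17)
= is_odd(16)
= is_even(15)
= is_odd(14)
= is_even(13)
= is_odd(12)
= is_even(11)
= is_odd(10)
= is_even(9)
= is_odd(8)
= is_even(7)
= is_odd(6)
= is_even(5)
= is_odd(4)
= is_even(3)
= is_odd(2)
= is_even(1)
= is_odd(0)
n == 0: return False
= False


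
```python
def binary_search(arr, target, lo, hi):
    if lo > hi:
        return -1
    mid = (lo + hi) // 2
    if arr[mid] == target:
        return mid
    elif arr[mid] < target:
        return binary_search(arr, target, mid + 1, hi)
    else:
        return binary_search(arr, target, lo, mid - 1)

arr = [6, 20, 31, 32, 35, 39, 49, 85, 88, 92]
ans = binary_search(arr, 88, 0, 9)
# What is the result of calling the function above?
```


binary_search(arr, 88, 0, 9)
lo=0, hi=9, mid=4, arr[mid]=35
35 < 88, search right half
lo=5, hi=9, mid=7, arr[mid]=85
85 < 88, search right half
lo=8, hi=9, mid=8, arr[mid]=88
arr[8] == 88, found at index 8
= 8


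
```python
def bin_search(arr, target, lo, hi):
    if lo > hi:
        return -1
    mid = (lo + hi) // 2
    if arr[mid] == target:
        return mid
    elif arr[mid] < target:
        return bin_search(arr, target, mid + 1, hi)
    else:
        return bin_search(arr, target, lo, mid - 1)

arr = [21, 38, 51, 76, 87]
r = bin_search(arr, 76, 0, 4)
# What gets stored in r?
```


bin_search(arr, 76, 0, 4)
lo=0, hi=4, mid=2, arr[mid]=51
51 < 76, search right half
lo=3, hi=4, mid=3, arr[mid]=76
arr[3] == 76, found at index 3
= 3


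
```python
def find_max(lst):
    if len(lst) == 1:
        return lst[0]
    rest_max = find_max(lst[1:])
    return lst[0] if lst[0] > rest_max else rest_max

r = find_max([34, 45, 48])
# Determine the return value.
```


find_max([34, 45, 48])
= compare 34 with find_max([45, 48])
= compare 45 with find_max([48])
Base: find_max([48]) = 48
compare 45 with 48: max = 48
compare 34 with 48: max = 48
= 48


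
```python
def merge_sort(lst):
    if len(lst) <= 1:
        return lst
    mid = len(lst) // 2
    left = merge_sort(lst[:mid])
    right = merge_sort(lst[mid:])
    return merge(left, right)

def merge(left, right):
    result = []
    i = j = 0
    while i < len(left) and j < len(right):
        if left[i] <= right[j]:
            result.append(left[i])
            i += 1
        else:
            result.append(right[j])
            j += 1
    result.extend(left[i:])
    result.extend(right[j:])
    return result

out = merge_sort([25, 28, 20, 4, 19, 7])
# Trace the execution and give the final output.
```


merge_sort([25, 28, 20, 4, 19, 7])
Split into [25, 28, 20] and [4, 19, 7]
Left sorted: [20, 25, 28]
Right sorted: [4, 7, 19]
Merge [20, 25, 28] and [4, 7, 19]
= [4, 7, 19, 20, 25, 28]


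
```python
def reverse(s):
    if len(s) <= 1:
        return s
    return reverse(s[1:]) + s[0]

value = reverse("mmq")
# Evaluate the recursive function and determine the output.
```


reverse("mmq")
= reverse("mq") + "m"
= reverse("q") + "m" + "m"
= "q" + "m" + "m"
= "qmm"


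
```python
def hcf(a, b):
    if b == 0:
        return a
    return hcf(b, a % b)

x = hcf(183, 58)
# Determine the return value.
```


hcf(183, 58)
= hcf(58, 183 % 58) = hcf(58, 9)
= hcf(9, 58 % 9) = hcf(9, 4)
= hcf(4, 9 % 4) = hcf(4, 1)
= hcf(1, 4 % 1) = hcf(1, 0)
b == 0, return a = 1


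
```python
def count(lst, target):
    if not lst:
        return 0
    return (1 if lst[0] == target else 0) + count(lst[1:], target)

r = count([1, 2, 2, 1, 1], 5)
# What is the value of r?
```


count([1, 2, 2, 1, 1], 5)
lst[0]=1 != 5: 0 + count([2, 2, 1, 1], 5)
lst[0]=2 != 5: 0 + count([2, 1, 1], 5)
lst[0]=2 != 5: 0 + count([1, 1], 5)
lst[0]=1 != 5: 0 + count([1], 5)
lst[0]=1 != 5: 0 + count([], 5)
= 0


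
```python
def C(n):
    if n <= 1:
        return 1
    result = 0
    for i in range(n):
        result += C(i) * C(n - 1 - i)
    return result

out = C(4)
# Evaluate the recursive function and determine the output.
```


C(4)
= sum of C(i) * C(4-1-i) for i in 0..3
First compute sub-values bottom-up:
  C(0) = 1, C(1) = 1
  C(2) = 1*1 + 1*1 = 2
  C(3) = 1*2 + 1*1 + 2*1 = 5
Now C(4):
  C(0)*C(3) = 1*5 = 5
  C(1)*C(2) = 1*2 = 2
  C(2)*C(1) = 2*1 = 2
  C(3)*C(0) = 5*1 = 5
= 5 + 2 + 2 + 5
= 14


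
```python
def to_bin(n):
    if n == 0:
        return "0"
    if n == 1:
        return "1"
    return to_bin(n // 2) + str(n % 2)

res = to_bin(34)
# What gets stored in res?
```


to_bin(34)
= to_bin(17) + "0"
= to_bin(8) + "1" + "0"
= to_bin(4) + "0" + "1" + "0"
= to_bin(2) + "0" + "0" + "1" + "0"
= to_bin(1) + "0" + "0" + "0" + "1" + "0"
= "1" + "0" + "0" + "0" + "1" + "0"
= "100010"


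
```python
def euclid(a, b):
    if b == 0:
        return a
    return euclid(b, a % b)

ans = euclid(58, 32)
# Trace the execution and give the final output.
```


euclid(58, 32)
= euclid(32, 58 % 32) = euclid(32, 26)
= euclid(26, 32 % 26) = euclid(26, 6)
= euclid(6, 26 % 6) = euclid(6, 2)
= euclid(2, 6 % 2) = euclid(2, 0)
b == 0, return a = 2


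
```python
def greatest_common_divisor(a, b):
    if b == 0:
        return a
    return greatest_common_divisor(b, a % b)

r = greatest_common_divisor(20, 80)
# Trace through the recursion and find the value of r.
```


greatest_common_divisor(20, 80)
= greatest_common_divisor(80, 20 % 80) = greatest_common_divisor(80, 20)
= greatest_common_divisor(20, 80 % 20) = greatest_common_divisor(20, 0)
b == 0, return a = 20


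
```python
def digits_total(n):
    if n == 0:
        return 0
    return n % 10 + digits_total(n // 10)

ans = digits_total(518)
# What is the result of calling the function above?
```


digits_total(518)
= 8 + digits_total(51)
= 8 + 1 + digits_total(5)
= 8 + 1 + 5 + digits_total(0)
= 8 + 1 + 5 + 0
= 14


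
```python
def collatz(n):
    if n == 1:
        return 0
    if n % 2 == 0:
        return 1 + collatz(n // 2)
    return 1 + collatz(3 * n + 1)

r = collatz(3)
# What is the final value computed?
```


collatz(3)
3 is odd -> 3*3+1 = 10 -> collatz(10)
10 is even -> collatz(5)
5 is odd -> 3*5+1 = 16 -> collatz(16)
16 is even -> collatz(8)
8 is even -> collatz(4)
4 is even -> collatz(2)
2 is even -> collatz(1)
Reached 1 after 7 steps
= 7


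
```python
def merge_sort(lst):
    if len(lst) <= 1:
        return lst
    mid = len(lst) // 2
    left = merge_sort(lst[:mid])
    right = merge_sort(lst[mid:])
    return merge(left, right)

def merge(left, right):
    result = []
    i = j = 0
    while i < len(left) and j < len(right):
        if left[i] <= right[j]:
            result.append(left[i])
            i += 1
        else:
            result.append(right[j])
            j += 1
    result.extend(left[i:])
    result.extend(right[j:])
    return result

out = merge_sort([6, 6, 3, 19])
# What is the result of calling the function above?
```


merge_sort([6, 6, 3, 19])
Split into [6, 6] and [3, 19]
Left sorted: [6, 6]
Right sorted: [3, 19]
Merge [6, 6] and [3, 19]
= [3, 6, 6, 19]


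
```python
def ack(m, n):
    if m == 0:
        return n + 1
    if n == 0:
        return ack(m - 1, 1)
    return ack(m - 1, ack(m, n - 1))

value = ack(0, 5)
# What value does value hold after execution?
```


ack(0, 5)
m == 0: return 5 + 1 = 6
= 6


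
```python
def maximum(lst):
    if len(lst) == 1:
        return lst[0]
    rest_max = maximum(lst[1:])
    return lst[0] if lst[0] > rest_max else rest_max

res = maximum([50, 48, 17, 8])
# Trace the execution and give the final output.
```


maximum([50, 48, 17, 8])
= compare 50 with maximum([48, 17, 8])
= compare 48 with maximum([17, 8])
= compare 17 with maximum([8])
Base: maximum([8]) = 8
compare 17 with 8: max = 17
compare 48 with 17: max = 48
compare 50 with 48: max = 50
= 50


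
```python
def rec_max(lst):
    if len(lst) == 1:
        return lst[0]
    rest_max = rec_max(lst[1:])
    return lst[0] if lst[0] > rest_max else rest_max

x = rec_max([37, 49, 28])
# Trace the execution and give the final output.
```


rec_max([37, 49, 28])
= compare 37 with rec_max([49, 28])
= compare 49 with rec_max([28])
Base: rec_max([28]) = 28
compare 49 with 28: max = 49
compare 37 with 49: max = 49
= 49


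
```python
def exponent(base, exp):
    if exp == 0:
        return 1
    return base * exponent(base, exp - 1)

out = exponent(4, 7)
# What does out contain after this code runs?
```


exponent(4, 7)
= 4 * exponent(4, 6)
= 4 * 4 * exponent(4, 5)
= 4 * 4 * 4 * exponent(4, 4)
= 4 * 4 * 4 * 4 * exponent(4, 3)
= 4 * 4 * 4 * 4 * 4 * exponent(4, 2)
= 4 * 4 * 4 * 4 * 4 * 4 * exponent(4, 1)
= 4 * 4 * 4 * 4 * 4 * 4 * 4 * exponent(4, 0)
= 4 * 4 * 4 * 4 * 4 * 4 * 4 * 1
= 16384


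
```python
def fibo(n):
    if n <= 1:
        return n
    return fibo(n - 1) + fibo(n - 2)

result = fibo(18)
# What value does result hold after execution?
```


fibo(18)
= fibo(17) + fibo(16)
= (fibo(16) + fibo(15)) + fibo(16)
Computing bottom-up: fibo(0)=0, fibo(1)=1, fibo(2)=1, fibo(3)=2, fibo(4)=3, fibo(5)=5, fibo(6)=8, fibo(7)=13, fibo(8)=21, fibo(9)=34, fibo(10)=55, fibo(11)=89, fibo(12)=144, fibo(13)=233, fibo(14)=377, fibo(15)=610, fibo(16)=987, fibo(17)=1597, fibo(18)=2584
= 2584


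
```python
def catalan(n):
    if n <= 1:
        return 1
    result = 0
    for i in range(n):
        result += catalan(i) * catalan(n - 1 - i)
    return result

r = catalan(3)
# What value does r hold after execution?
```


catalan(3)
= sum of catalan(i) * catalan(3-1-i) for i in 0..2
First compute sub-values bottom-up:
  catalan(0) = 1, catalan(1) = 1
  catalan(2) = 1*1 + 1*1 = 2
Now catalan(3):
  catalan(0)*catalan(2) = 1*2 = 2
  catalan(1)*catalan(1) = 1*1 = 1
  catalan(2)*catalan(0) = 2*1 = 2
= 2 + 1 + 2
= 5


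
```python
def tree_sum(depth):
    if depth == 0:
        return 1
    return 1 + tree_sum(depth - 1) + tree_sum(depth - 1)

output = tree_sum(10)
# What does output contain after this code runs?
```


tree_sum(10)
= 1 + tree_sum(9) + tree_sum(9)
= 1 + 2 * tree_sum(9)
tree_sum(k) = 2^(k+1) - 1
tree_sum(0) = 1
tree_sum(1) = 3
tree_sum(2) = 7
tree_sum(3) = 15
tree_sum(4) = 31
tree_sum(10) = 2^11 - 1 = 2047


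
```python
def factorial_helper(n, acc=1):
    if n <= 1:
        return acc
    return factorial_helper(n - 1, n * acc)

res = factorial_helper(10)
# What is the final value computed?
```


factorial_helper(10, 1)
= factorial_helper(9, 10 * 1) = factorial_helper(9, 10)
= factorial_helper(8, 9 * 10) = factorial_helper(8, 90)
= factorial_helper(7, 8 * 90) = factorial_helper(7, 720)
= factorial_helper(6, 7 * 720) = factorial_helper(6, 5040)
= factorial_helper(5, 6 * 5040) = factorial_helper(5, 30240)
= factorial_helper(4, 5 * 30240) = factorial_helper(4, 151200)
= factorial_helper(3, 4 * 151200) = factorial_helper(3, 604800)
= factorial_helper(2, 3 * 604800) = factorial_helper(2, 1814400)
= factorial_helper(1, 2 * 1814400) = factorial_helper(1, 3628800)
n <= 1, return acc = 3628800


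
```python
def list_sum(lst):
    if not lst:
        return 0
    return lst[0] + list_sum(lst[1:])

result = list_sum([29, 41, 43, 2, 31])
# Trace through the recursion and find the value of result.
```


list_sum([29, 41, 43, 2, 31])
= 29 + list_sum([41, 43, 2, 31])
= 29 + 41 + list_sum([43, 2, 31])
= 29 + 41 + 43 + list_sum([2, 31])
= 29 + 41 + 43 + 2 + list_sum([31])
= 29 + 41 + 43 + 2 + 31 + list_sum([])
= 29 + 41 + 43 + 2 + 31 + 0
= 146


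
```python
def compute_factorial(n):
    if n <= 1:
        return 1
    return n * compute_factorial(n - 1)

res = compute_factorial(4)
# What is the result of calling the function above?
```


compute_factorial(4)
= 4 * compute_factorial(3)
= 4 * 3 * compute_factorial(2)
= 4 * 3 * 2 * compute_factorial(1)
= 4 * 3 * 2 * 1
= 24


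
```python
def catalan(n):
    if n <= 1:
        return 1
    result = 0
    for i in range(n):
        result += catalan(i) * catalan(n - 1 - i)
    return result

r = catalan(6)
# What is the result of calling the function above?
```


catalan(6)
= sum of catalan(i) * catalan(6-1-i) for i in 0..5
First compute sub-values bottom-up:
  catalan(0) = 1, catalan(1) = 1
  catalan(2) = 1*1 + 1*1 = 2
  catalan(3) = 1*2 + 1*1 + 2*1 = 5
  catalan(4) = 1*5 + 1*2 + 2*1 + 5*1 = 14
  catalan(5) = 1*14 + 1*5 + 2*2 + 5*1 + 14*1 = 42
Now catalan(6):
  catalan(0)*catalan(5) = 1*42 = 42
  catalan(1)*catalan(4) = 1*14 = 14
  catalan(2)*catalan(3) = 2*5 = 10
  catalan(3)*catalan(2) = 5*2 = 10
  catalan(4)*catalan(1) = 14*1 = 14
  catalan(5)*catalan(0) = 42*1 = 42
= 42 + 14 + 10 + 10 + 14 + 42
= 132


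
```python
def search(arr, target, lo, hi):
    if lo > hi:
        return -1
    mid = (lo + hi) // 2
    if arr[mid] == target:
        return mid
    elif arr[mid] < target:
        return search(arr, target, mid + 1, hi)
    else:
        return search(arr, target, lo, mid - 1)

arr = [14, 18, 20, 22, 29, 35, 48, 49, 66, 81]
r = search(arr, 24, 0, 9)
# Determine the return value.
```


search(arr, 24, 0, 9)
lo=0, hi=9, mid=4, arr[mid]=29
29 > 24, search left half
lo=0, hi=3, mid=1, arr[mid]=18
18 < 24, search right half
lo=2, hi=3, mid=2, arr[mid]=20
20 < 24, search right half
lo=3, hi=3, mid=3, arr[mid]=22
22 < 24, search right half
lo > hi, target not found, return -1
= -1


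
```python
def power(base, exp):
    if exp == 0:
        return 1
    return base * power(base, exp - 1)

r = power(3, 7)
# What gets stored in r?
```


power(3, 7)
= 3 * power(3, 6)
= 3 * 3 * power(3, 5)
= 3 * 3 * 3 * power(3, 4)
= 3 * 3 * 3 * 3 * power(3, 3)
= 3 * 3 * 3 * 3 * 3 * power(3, 2)
= 3 * 3 * 3 * 3 * 3 * 3 * power(3, 1)
= 3 * 3 * 3 * 3 * 3 * 3 * 3 * power(3, 0)
= 3 * 3 * 3 * 3 * 3 * 3 * 3 * 1
= 2187


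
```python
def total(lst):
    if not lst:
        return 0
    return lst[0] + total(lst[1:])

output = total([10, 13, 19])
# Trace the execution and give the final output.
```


total([10, 13, 19])
= 10 + total([13, 19])
= 10 + 13 + total([19])
= 10 + 13 + 19 + total([])
= 10 + 13 + 19 + 0
= 42


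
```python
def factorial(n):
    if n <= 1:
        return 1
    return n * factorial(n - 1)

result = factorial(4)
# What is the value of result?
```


factorial(4)
= 4 * factorial(3)
= 4 * 3 * factorial(2)
= 4 * 3 * 2 * factorial(1)
= 4 * 3 * 2 * 1
= 24


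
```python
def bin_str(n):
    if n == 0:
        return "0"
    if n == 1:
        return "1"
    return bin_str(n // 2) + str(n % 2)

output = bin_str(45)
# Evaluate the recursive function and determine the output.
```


bin_str(45)
= bin_str(22) + "1"
= bin_str(11) + "0" + "1"
= bin_str(5) + "1" + "0" + "1"
= bin_str(2) + "1" + "1" + "0" + "1"
= bin_str(1) + "0" + "1" + "1" + "0" + "1"
= "1" + "0" + "1" + "1" + "0" + "1"
= "101101"


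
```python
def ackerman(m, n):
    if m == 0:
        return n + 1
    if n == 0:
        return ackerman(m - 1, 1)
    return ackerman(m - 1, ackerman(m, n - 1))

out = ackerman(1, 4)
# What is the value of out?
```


ackerman(1, 4)
= ackerman(0, ackerman(1, 3))
First compute ackerman(1, 3) = 5
= ackerman(0, 5)
= 6


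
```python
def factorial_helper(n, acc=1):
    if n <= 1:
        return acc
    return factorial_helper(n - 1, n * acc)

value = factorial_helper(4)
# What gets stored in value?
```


factorial_helper(4, 1)
= factorial_helper(3, 4 * 1) = factorial_helper(3, 4)
= factorial_helper(2, 3 * 4) = factorial_helper(2, 12)
= factorial_helper(1, 2 * 12) = factorial_helper(1, 24)
n <= 1, return acc = 24


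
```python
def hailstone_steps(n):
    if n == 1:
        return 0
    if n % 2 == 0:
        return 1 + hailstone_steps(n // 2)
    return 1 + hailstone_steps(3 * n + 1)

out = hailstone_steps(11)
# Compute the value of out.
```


hailstone_steps(11)
11 is odd -> 3*11+1 = 34 -> hailstone_steps(34)
34 is even -> hailstone_steps(17)
17 is odd -> 3*17+1 = 52 -> hailstone_steps(52)
52 is even -> hailstone_steps(26)
26 is even -> hailstone_steps(13)
13 is odd -> 3*13+1 = 40 -> hailstone_steps(40)
40 is even -> hailstone_steps(20)
20 is even -> hailstone_steps(10)
10 is even -> hailstone_steps(5)
5 is odd -> 3*5+1 = 16 -> hailstone_steps(16)
16 is even -> hailstone_steps(8)
8 is even -> hailstone_steps(4)
4 is even -> hailstone_steps(2)
2 is even -> hailstone_steps(1)
Reached 1 after 14 steps
= 14


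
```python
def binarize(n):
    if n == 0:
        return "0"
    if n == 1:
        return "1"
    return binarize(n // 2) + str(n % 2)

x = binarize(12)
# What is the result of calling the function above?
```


binarize(12)
= binarize(6) + "0"
= binarize(3) + "0" + "0"
= binarize(1) + "1" + "0" + "0"
= "1" + "1" + "0" + "0"
= "1100"


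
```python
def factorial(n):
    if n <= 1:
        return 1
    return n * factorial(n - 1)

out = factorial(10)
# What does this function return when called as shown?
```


factorial(10)
= 10 * factorial(9)
= 10 * 9 * factorial(8)
= 10 * 9 * 8 * factorial(7)
= 10 * 9 * 8 * 7 * factorial(6)
= 10 * 9 * 8 * 7 * 6 * factorial(5)
= 10 * 9 * 8 * 7 * 6 * 5 * factorial(4)
= 10 * 9 * 8 * 7 * 6 * 5 * 4 * factorial(3)
= 10 * 9 * 8 * 7 * 6 * 5 * 4 * 3 * factorial(2)
= 10 * 9 * 8 * 7 * 6 * 5 * 4 * 3 * 2 * factorial(1)
= 10 * 9 * 8 * 7 * 6 * 5 * 4 * 3 * 2 * 1
= 3628800


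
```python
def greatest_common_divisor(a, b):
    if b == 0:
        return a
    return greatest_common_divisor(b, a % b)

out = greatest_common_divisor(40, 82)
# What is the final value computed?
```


greatest_common_divisor(40, 82)
= greatest_common_divisor(82, 40 % 82) = greatest_common_divisor(82, 40)
= greatest_common_divisor(40, 82 % 40) = greatest_common_divisor(40, 2)
= greatest_common_divisor(2, 40 % 2) = greatest_common_divisor(2, 0)
b == 0, return a = 2


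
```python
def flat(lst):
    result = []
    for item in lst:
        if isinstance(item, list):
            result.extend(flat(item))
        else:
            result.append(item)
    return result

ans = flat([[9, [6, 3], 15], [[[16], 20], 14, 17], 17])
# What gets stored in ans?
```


flat([[9, [6, 3], 15], [[[16], 20], 14, 17], 17])
Processing each element:
  [9, [6, 3], 15] is a list -> flat recursively -> [9, 6, 3, 15]
  [[[16], 20], 14, 17] is a list -> flat recursively -> [16, 20, 14, 17]
  17 is not a list -> append 17
= [9, 6, 3, 15, 16, 20, 14, 17, 17]


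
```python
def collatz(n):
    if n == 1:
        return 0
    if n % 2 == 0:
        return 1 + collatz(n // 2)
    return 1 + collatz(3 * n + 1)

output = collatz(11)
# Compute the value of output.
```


collatz(11)
11 is odd -> 3*11+1 = 34 -> collatz(34)
34 is even -> collatz(17)
17 is odd -> 3*17+1 = 52 -> collatz(52)
52 is even -> collatz(26)
26 is even -> collatz(13)
13 is odd -> 3*13+1 = 40 -> collatz(40)
40 is even -> collatz(20)
20 is even -> collatz(10)
10 is even -> collatz(5)
5 is odd -> 3*5+1 = 16 -> collatz(16)
16 is even -> collatz(8)
8 is even -> collatz(4)
4 is even -> collatz(2)
2 is even -> collatz(1)
Reached 1 after 14 steps
= 14


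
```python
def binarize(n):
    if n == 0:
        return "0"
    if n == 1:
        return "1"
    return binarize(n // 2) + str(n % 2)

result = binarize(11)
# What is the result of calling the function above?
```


binarize(11)
= binarize(5) + "1"
= binarize(2) + "1" + "1"
= binarize(1) + "0" + "1" + "1"
= "1" + "0" + "1" + "1"
= "1011"


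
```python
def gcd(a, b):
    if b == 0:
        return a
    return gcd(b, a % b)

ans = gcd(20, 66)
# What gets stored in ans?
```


gcd(20, 66)
= gcd(66, 20 % 66) = gcd(66, 20)
= gcd(20, 66 % 20) = gcd(20, 6)
= gcd(6, 20 % 6) = gcd(6, 2)
= gcd(2, 6 % 2) = gcd(2, 0)
b == 0, return a = 2


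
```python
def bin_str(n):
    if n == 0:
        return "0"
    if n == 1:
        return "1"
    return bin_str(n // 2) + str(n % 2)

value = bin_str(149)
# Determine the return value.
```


bin_str(149)
= bin_str(74) + "1"
= bin_str(37) + "0" + "1"
= bin_str(18) + "1" + "0" + "1"
= bin_str(9) + "0" + "1" + "0" + "1"
= bin_str(4) + "1" + "0" + "1" + "0" + "1"
= bin_str(2) + "0" + "1" + "0" + "1" + "0" + "1"
= bin_str(1) + "0" + "0" + "1" + "0" + "1" + "0" + "1"
= "1" + "0" + "0" + "1" + "0" + "1" + "0" + "1"
= "10010101"


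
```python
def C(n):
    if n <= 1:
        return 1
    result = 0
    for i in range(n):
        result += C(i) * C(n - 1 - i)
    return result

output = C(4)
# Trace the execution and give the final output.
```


C(4)
= sum of C(i) * C(4-1-i) for i in 0..3
First compute sub-values bottom-up:
  C(0) = 1, C(1) = 1
  C(2) = 1*1 + 1*1 = 2
  C(3) = 1*2 + 1*1 + 2*1 = 5
Now C(4):
  C(0)*C(3) = 1*5 = 5
  C(1)*C(2) = 1*2 = 2
  C(2)*C(1) = 2*1 = 2
  C(3)*C(0) = 5*1 = 5
= 5 + 2 + 2 + 5
= 14


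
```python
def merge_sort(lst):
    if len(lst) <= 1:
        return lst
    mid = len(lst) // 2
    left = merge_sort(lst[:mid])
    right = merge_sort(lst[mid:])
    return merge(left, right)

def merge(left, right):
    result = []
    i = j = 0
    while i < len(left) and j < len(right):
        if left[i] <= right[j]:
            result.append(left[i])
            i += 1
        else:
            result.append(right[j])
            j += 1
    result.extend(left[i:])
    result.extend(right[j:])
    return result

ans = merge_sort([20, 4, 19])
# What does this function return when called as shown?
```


merge_sort([20, 4, 19])
Split into [20] and [4, 19]
Left sorted: [20]
Right sorted: [4, 19]
Merge [20] and [4, 19]
= [4, 19, 20]


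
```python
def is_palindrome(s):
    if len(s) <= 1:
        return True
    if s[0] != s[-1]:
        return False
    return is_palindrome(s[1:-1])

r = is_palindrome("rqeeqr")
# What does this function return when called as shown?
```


is_palindrome("rqeeqr")
"rqeeqr": s[0]='r' == s[-1]='r' -> is_palindrome("qeeq")
"qeeq": s[0]='q' == s[-1]='q' -> is_palindrome("ee")
"ee": s[0]='e' == s[-1]='e' -> is_palindrome("")
"": len <= 1 -> True
= True


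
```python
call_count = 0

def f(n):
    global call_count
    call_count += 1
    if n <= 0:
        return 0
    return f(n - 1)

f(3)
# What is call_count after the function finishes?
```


f(3) calls f(2) calls ... calls f(0)
Total calls: 3 + 1 (for base case) = 4


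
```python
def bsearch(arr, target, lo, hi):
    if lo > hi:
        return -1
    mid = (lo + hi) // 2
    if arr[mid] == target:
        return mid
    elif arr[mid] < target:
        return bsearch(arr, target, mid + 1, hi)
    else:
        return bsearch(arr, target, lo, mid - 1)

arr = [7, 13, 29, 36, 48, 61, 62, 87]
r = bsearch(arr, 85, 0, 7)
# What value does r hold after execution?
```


bsearch(arr, 85, 0, 7)
lo=0, hi=7, mid=3, arr[mid]=36
36 < 85, search right half
lo=4, hi=7, mid=5, arr[mid]=61
61 < 85, search right half
lo=6, hi=7, mid=6, arr[mid]=62
62 < 85, search right half
lo=7, hi=7, mid=7, arr[mid]=87
87 > 85, search left half
lo > hi, target not found, return -1
= -1


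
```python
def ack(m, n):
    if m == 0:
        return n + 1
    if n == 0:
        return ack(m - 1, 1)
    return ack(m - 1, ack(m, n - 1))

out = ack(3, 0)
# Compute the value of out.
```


ack(3, 0)
n == 0: return ack(2, 1)
= ack(2, 1) = 5
= 5


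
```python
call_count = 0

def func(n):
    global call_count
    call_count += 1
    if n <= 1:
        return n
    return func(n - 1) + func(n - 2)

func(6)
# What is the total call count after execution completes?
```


func(6) calls func(5) and func(4); each non-base call branches into two more.
Let C(k) = total number of calls made by func(k), including the call to func(k) itself.
Base cases: C(0) = 1, C(1) = 1
Recurrence: C(k) = 1 + C(k-1) + C(k-2)
  C(2) = 1 + C(1) + C(0) = 1 + 1 + 1 = 3
  C(3) = 1 + C(2) + C(1) = 1 + 3 + 1 = 5
  C(4) = 1 + C(3) + C(2) = 1 + 5 + 3 = 9
  C(5) = 1 + C(4) + C(3) = 1 + 9 + 5 = 15
  C(6) = 1 + C(5) + C(4) = 1 + 15 + 9 = 25
Total calls = C(6) = 25
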